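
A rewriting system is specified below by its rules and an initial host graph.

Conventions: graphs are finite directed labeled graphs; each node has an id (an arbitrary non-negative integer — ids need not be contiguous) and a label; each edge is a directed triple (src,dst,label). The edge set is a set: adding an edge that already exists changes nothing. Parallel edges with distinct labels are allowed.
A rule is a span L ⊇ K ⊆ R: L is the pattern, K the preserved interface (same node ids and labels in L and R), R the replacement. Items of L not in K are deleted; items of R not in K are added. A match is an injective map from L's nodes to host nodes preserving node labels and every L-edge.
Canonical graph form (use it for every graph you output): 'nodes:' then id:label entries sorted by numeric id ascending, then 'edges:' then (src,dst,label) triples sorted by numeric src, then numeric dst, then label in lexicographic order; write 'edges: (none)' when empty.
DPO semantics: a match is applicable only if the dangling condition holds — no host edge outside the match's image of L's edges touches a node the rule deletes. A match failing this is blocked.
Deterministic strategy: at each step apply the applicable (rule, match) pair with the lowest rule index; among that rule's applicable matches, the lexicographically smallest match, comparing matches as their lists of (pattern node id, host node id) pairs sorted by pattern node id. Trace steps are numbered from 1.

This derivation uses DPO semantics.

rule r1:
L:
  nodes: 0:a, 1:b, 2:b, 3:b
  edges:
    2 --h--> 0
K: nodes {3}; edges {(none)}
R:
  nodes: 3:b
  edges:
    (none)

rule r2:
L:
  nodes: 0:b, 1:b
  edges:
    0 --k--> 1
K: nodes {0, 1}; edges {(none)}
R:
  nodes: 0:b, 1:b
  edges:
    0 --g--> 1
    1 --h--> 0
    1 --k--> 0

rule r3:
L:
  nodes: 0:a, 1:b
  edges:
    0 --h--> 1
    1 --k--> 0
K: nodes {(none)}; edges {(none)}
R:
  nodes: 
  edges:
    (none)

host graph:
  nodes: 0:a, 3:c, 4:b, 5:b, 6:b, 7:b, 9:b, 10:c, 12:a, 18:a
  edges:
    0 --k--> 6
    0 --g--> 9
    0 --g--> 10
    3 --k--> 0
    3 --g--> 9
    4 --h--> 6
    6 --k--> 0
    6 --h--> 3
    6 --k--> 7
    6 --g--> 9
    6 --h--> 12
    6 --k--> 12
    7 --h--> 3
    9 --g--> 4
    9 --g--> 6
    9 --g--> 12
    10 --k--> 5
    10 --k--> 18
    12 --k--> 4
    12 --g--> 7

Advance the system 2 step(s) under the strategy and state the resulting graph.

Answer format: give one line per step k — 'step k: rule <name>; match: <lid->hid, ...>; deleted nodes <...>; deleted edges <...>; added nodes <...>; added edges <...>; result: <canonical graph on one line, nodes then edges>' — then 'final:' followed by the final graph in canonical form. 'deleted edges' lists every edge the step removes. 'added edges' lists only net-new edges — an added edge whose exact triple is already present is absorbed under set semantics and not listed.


step 1: rule r2; match: 0->6, 1->7; deleted nodes (none); deleted edges (6,7,k); added nodes (none); added edges (6,7,g); (7,6,h); (7,6,k); result: nodes: 0:a, 3:c, 4:b, 5:b, 6:b, 7:b, 9:b, 10:c, 12:a, 18:a edges: (0,6,k); (0,9,g); (0,10,g); (3,0,k); (3,9,g); (4,6,h); (6,0,k); (6,3,h); (6,7,g); (6,9,g); (6,12,h); (6,12,k); (7,3,h); (7,6,h); (7,6,k); (9,4,g); (9,6,g); (9,12,g); (10,5,k); (10,18,k); (12,4,k); (12,7,g)
step 2: rule r2; match: 0->7, 1->6; deleted nodes (none); deleted edges (7,6,k); added nodes (none); added edges (6,7,h); (6,7,k); (7,6,g); result: nodes: 0:a, 3:c, 4:b, 5:b, 6:b, 7:b, 9:b, 10:c, 12:a, 18:a edges: (0,6,k); (0,9,g); (0,10,g); (3,0,k); (3,9,g); (4,6,h); (6,0,k); (6,3,h); (6,7,g); (6,7,h); (6,7,k); (6,9,g); (6,12,h); (6,12,k); (7,3,h); (7,6,g); (7,6,h); (9,4,g); (9,6,g); (9,12,g); (10,5,k); (10,18,k); (12,4,k); (12,7,g)
final:
nodes: 0:a, 3:c, 4:b, 5:b, 6:b, 7:b, 9:b, 10:c, 12:a, 18:a
edges: (0,6,k); (0,9,g); (0,10,g); (3,0,k); (3,9,g); (4,6,h); (6,0,k); (6,3,h); (6,7,g); (6,7,h); (6,7,k); (6,9,g); (6,12,h); (6,12,k); (7,3,h); (7,6,g); (7,6,h); (9,4,g); (9,6,g); (9,12,g); (10,5,k); (10,18,k); (12,4,k); (12,7,g)


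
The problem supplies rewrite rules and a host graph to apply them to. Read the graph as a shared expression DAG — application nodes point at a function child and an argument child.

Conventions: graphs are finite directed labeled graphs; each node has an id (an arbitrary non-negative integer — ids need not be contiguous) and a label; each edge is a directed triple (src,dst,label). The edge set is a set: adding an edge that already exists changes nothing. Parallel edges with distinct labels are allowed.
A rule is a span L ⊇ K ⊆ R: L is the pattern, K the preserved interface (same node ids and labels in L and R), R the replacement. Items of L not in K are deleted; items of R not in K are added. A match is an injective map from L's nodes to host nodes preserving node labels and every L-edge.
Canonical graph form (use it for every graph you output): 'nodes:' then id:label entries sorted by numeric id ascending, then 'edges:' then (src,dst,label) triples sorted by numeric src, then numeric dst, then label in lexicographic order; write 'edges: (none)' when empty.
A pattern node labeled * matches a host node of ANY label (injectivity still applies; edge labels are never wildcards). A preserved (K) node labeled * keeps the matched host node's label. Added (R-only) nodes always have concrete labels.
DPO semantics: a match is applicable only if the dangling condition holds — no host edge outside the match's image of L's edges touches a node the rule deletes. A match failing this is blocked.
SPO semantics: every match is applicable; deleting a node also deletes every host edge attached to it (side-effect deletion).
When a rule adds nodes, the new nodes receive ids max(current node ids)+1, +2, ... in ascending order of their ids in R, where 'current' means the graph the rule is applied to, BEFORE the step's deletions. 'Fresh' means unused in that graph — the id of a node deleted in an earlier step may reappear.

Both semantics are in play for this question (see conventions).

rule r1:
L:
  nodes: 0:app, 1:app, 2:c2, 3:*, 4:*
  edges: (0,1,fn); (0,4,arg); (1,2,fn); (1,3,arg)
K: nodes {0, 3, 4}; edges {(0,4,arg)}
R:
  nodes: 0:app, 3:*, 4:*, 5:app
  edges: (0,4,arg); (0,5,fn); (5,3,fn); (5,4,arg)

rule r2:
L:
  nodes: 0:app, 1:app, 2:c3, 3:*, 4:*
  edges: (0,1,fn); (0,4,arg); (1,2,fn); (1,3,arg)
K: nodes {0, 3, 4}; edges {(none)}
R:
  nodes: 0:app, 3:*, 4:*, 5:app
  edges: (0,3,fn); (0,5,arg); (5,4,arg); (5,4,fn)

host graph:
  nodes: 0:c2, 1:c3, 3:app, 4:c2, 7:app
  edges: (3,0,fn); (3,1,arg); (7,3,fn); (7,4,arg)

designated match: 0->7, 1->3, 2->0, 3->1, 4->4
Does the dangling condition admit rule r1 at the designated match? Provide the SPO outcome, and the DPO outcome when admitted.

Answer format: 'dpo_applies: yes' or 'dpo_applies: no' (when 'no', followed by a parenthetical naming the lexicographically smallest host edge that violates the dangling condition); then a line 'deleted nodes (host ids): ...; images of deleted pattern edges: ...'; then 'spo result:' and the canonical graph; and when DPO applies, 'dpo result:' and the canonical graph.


dpo_applies: yes
deleted nodes (host ids): 0, 3; images of deleted pattern edges: (3,0,fn); (3,1,arg); (7,3,fn)
spo result:
nodes: 1:c3, 4:c2, 7:app, 8:app
edges: (7,4,arg); (7,8,fn); (8,1,fn); (8,4,arg)
dpo result:
nodes: 1:c3, 4:c2, 7:app, 8:app
edges: (7,4,arg); (7,8,fn); (8,1,fn); (8,4,arg)


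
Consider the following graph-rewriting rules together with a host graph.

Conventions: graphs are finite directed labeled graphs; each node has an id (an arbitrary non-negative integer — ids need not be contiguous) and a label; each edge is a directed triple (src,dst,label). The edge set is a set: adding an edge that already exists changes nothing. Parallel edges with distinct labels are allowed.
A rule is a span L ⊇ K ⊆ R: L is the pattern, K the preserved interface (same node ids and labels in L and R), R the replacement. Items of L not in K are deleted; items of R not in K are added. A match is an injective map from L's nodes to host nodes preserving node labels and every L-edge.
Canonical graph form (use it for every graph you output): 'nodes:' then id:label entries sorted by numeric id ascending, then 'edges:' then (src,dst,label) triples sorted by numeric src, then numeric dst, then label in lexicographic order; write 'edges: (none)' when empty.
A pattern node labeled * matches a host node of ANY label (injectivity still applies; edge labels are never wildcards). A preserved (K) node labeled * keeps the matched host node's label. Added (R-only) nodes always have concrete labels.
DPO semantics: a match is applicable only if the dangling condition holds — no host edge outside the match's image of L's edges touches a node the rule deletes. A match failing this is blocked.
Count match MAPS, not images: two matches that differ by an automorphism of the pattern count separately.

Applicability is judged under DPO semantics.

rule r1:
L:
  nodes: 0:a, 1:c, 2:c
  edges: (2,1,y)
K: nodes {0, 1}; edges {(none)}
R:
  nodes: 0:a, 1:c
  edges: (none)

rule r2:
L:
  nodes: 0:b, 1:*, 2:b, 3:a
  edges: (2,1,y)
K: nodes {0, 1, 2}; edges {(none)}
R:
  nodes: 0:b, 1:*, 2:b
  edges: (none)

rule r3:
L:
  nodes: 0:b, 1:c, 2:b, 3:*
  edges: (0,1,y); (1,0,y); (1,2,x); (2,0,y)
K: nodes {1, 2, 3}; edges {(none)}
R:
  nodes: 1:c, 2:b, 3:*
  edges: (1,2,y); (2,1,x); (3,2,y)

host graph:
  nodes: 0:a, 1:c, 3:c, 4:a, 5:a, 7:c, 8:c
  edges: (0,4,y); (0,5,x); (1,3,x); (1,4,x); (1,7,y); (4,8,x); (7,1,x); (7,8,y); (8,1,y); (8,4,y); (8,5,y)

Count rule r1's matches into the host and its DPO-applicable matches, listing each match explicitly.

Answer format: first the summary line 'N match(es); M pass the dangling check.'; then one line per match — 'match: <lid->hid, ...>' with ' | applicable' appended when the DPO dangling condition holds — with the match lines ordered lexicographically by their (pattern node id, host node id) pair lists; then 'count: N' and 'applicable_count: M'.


9 match(es); 0 pass the dangling check.
match: 0->0, 1->1, 2->8
match: 0->0, 1->7, 2->1
match: 0->0, 1->8, 2->7
match: 0->4, 1->1, 2->8
match: 0->4, 1->7, 2->1
match: 0->4, 1->8, 2->7
match: 0->5, 1->1, 2->8
match: 0->5, 1->7, 2->1
match: 0->5, 1->8, 2->7
count: 9
applicable_count: 0


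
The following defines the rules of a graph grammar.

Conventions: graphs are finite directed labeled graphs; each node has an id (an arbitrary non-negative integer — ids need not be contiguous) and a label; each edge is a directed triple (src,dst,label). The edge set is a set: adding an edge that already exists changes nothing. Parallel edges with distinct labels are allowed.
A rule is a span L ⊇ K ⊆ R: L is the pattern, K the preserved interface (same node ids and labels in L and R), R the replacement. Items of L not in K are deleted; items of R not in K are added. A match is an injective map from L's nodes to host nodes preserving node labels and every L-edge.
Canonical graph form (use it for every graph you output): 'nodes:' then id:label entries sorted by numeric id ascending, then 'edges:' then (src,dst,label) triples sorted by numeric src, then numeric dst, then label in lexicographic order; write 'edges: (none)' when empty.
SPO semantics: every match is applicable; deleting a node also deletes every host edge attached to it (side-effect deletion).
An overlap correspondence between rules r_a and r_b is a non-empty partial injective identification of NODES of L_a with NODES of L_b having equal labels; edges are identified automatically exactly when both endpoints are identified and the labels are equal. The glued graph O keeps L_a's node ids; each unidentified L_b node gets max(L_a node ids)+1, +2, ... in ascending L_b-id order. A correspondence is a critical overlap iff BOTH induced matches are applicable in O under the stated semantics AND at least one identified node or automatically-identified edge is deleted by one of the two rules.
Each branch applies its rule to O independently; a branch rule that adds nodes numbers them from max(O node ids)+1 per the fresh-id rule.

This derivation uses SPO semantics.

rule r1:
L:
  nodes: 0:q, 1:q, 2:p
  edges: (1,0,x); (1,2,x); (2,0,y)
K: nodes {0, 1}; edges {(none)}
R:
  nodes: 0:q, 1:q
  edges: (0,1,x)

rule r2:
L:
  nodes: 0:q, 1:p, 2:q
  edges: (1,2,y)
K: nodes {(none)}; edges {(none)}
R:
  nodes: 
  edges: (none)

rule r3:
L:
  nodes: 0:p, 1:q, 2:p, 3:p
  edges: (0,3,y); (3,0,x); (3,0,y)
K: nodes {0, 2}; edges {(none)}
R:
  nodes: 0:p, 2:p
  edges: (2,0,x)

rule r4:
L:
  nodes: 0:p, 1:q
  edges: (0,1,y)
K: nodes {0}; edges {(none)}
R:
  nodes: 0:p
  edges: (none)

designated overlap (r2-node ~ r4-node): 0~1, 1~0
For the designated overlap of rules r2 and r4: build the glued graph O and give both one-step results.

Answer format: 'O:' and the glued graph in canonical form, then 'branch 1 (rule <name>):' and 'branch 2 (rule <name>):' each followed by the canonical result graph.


O:
nodes: 0:q, 1:p, 2:q
edges: (1,0,y); (1,2,y)
branch 1 (rule r2):
nodes: 
edges: (none)
branch 2 (rule r4):
nodes: 1:p, 2:q
edges: (1,2,y)


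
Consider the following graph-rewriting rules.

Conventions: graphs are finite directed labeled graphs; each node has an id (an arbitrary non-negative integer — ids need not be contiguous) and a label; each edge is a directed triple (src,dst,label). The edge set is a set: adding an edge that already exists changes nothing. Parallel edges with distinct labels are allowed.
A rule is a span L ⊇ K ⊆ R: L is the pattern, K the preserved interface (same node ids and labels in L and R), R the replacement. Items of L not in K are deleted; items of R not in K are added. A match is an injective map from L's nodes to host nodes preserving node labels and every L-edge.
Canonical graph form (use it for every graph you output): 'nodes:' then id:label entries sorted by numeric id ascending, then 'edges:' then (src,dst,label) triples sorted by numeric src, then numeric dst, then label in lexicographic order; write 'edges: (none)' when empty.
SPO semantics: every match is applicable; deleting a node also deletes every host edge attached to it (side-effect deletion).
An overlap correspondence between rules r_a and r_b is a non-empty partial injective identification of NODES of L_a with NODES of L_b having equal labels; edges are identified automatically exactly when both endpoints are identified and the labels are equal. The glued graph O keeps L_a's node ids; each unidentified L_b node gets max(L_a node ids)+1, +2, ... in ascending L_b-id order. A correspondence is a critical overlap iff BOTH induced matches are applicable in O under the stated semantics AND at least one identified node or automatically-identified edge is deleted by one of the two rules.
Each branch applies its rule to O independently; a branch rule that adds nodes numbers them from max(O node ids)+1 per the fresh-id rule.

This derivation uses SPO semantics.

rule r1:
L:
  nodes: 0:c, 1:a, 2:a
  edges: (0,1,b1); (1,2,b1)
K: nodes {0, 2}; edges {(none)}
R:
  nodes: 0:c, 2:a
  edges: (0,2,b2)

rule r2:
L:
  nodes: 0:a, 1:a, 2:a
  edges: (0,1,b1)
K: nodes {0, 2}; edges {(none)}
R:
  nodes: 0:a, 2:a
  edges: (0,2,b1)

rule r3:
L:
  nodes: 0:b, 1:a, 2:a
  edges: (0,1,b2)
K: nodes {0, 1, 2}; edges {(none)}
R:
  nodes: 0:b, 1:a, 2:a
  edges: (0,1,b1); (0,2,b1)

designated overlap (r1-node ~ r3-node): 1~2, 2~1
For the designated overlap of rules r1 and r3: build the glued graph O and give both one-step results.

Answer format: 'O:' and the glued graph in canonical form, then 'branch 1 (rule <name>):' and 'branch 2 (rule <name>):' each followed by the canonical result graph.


O:
nodes: 0:c, 1:a, 2:a, 3:b
edges: (0,1,b1); (1,2,b1); (3,2,b2)
branch 1 (rule r1):
nodes: 0:c, 2:a, 3:b
edges: (0,2,b2); (3,2,b2)
branch 2 (rule r3):
nodes: 0:c, 1:a, 2:a, 3:b
edges: (0,1,b1); (1,2,b1); (3,1,b1); (3,2,b1)


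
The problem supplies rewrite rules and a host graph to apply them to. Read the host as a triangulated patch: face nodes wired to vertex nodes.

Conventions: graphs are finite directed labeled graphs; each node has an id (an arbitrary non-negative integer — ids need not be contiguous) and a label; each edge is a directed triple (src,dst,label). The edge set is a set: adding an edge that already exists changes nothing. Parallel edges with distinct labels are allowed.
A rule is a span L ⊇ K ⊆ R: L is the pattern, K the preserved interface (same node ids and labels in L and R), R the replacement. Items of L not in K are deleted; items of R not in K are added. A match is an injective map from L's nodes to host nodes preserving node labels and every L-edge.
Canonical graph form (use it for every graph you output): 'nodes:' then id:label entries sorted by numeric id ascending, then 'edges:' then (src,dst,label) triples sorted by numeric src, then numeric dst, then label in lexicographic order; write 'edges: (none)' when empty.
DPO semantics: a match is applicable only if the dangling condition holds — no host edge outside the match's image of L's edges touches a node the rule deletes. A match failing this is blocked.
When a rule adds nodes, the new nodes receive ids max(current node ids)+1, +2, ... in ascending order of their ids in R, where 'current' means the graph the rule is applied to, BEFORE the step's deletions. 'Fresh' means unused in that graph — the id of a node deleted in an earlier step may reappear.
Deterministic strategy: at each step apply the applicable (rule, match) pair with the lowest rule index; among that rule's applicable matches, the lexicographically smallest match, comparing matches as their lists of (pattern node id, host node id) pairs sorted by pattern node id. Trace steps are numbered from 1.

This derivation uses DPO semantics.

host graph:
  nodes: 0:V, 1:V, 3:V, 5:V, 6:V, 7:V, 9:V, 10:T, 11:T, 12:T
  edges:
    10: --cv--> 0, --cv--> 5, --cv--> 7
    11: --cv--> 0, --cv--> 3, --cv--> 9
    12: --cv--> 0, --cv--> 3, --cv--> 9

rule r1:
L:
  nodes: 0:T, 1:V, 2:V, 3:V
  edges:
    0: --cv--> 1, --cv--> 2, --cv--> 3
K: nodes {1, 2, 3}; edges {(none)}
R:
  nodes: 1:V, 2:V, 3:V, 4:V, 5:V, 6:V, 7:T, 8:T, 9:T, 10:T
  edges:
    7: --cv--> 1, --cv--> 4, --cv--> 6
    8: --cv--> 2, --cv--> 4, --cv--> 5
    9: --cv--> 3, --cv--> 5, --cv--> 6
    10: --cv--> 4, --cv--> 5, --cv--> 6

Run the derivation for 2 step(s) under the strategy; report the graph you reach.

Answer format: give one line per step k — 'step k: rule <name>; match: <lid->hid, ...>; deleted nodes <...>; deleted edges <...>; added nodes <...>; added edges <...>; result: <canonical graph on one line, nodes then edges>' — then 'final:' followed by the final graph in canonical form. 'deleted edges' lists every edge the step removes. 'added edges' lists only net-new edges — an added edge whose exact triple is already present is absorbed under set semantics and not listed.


step 1: rule r1; match: 0->10, 1->0, 2->5, 3->7; deleted nodes 10; deleted edges (10,0,cv); (10,5,cv); (10,7,cv); added nodes 13, 14, 15, 16, 17, 18, 19; added edges (16,0,cv); (16,13,cv); (16,15,cv); (17,5,cv); (17,13,cv); (17,14,cv); (18,7,cv); (18,14,cv); (18,15,cv); (19,13,cv); (19,14,cv); (19,15,cv); result: nodes: 0:V, 1:V, 3:V, 5:V, 6:V, 7:V, 9:V, 11:T, 12:T, 13:V, 14:V, 15:V, 16:T, 17:T, 18:T, 19:T edges: (11,0,cv); (11,3,cv); (11,9,cv); (12,0,cv); (12,3,cv); (12,9,cv); (16,0,cv); (16,13,cv); (16,15,cv); (17,5,cv); (17,13,cv); (17,14,cv); (18,7,cv); (18,14,cv); (18,15,cv); (19,13,cv); (19,14,cv); (19,15,cv)
step 2: rule r1; match: 0->11, 1->0, 2->3, 3->9; deleted nodes 11; deleted edges (11,0,cv); (11,3,cv); (11,9,cv); added nodes 20, 21, 22, 23, 24, 25, 26; added edges (23,0,cv); (23,20,cv); (23,22,cv); (24,3,cv); (24,20,cv); (24,21,cv); (25,9,cv); (25,21,cv); (25,22,cv); (26,20,cv); (26,21,cv); (26,22,cv); result: nodes: 0:V, 1:V, 3:V, 5:V, 6:V, 7:V, 9:V, 12:T, 13:V, 14:V, 15:V, 16:T, 17:T, 18:T, 19:T, 20:V, 21:V, 22:V, 23:T, 24:T, 25:T, 26:T edges: (12,0,cv); (12,3,cv); (12,9,cv); (16,0,cv); (16,13,cv); (16,15,cv); (17,5,cv); (17,13,cv); (17,14,cv); (18,7,cv); (18,14,cv); (18,15,cv); (19,13,cv); (19,14,cv); (19,15,cv); (23,0,cv); (23,20,cv); (23,22,cv); (24,3,cv); (24,20,cv); (24,21,cv); (25,9,cv); (25,21,cv); (25,22,cv); (26,20,cv); (26,21,cv); (26,22,cv)
final:
nodes: 0:V, 1:V, 3:V, 5:V, 6:V, 7:V, 9:V, 12:T, 13:V, 14:V, 15:V, 16:T, 17:T, 18:T, 19:T, 20:V, 21:V, 22:V, 23:T, 24:T, 25:T, 26:T
edges: (12,0,cv); (12,3,cv); (12,9,cv); (16,0,cv); (16,13,cv); (16,15,cv); (17,5,cv); (17,13,cv); (17,14,cv); (18,7,cv); (18,14,cv); (18,15,cv); (19,13,cv); (19,14,cv); (19,15,cv); (23,0,cv); (23,20,cv); (23,22,cv); (24,3,cv); (24,20,cv); (24,21,cv); (25,9,cv); (25,21,cv); (25,22,cv); (26,20,cv); (26,21,cv); (26,22,cv)


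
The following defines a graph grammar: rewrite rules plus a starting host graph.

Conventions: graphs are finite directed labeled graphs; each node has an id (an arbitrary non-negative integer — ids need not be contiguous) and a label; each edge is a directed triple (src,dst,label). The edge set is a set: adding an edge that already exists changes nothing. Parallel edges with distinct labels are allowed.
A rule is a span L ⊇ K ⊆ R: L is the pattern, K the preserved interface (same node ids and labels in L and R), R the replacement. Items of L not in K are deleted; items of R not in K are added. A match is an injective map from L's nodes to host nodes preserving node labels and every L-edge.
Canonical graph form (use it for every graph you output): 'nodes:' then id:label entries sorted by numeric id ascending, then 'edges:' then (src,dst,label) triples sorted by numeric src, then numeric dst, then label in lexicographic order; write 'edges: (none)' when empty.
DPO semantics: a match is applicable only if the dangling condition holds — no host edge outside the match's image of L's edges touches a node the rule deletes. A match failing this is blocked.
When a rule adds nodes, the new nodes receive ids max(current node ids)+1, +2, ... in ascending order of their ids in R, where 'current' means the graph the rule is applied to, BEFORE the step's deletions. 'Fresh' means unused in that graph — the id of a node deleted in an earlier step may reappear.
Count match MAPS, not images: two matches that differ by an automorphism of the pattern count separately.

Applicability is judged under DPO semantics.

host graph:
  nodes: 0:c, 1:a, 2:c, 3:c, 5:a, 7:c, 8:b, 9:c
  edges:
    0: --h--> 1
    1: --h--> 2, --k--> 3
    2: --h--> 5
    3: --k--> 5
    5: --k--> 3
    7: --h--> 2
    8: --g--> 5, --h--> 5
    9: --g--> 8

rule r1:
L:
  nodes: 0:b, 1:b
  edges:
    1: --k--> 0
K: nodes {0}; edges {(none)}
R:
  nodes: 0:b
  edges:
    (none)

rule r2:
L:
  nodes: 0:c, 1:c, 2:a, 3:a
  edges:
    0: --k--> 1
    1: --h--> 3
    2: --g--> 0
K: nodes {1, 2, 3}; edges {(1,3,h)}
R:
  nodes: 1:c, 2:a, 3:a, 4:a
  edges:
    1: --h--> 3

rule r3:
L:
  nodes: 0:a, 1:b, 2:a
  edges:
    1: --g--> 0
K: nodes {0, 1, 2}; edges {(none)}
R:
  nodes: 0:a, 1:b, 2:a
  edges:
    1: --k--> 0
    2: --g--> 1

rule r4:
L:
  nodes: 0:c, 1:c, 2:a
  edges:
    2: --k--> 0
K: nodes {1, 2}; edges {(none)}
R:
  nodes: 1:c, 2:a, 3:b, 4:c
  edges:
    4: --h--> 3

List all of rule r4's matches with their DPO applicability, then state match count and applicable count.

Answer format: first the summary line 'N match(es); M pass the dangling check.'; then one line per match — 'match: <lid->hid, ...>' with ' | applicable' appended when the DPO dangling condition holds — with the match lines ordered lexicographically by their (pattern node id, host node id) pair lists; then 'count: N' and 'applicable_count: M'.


8 match(es); 0 pass the dangling check.
match: 0->3, 1->0, 2->1
match: 0->3, 1->0, 2->5
match: 0->3, 1->2, 2->1
match: 0->3, 1->2, 2->5
match: 0->3, 1->7, 2->1
match: 0->3, 1->7, 2->5
match: 0->3, 1->9, 2->1
match: 0->3, 1->9, 2->5
count: 8
applicable_count: 0


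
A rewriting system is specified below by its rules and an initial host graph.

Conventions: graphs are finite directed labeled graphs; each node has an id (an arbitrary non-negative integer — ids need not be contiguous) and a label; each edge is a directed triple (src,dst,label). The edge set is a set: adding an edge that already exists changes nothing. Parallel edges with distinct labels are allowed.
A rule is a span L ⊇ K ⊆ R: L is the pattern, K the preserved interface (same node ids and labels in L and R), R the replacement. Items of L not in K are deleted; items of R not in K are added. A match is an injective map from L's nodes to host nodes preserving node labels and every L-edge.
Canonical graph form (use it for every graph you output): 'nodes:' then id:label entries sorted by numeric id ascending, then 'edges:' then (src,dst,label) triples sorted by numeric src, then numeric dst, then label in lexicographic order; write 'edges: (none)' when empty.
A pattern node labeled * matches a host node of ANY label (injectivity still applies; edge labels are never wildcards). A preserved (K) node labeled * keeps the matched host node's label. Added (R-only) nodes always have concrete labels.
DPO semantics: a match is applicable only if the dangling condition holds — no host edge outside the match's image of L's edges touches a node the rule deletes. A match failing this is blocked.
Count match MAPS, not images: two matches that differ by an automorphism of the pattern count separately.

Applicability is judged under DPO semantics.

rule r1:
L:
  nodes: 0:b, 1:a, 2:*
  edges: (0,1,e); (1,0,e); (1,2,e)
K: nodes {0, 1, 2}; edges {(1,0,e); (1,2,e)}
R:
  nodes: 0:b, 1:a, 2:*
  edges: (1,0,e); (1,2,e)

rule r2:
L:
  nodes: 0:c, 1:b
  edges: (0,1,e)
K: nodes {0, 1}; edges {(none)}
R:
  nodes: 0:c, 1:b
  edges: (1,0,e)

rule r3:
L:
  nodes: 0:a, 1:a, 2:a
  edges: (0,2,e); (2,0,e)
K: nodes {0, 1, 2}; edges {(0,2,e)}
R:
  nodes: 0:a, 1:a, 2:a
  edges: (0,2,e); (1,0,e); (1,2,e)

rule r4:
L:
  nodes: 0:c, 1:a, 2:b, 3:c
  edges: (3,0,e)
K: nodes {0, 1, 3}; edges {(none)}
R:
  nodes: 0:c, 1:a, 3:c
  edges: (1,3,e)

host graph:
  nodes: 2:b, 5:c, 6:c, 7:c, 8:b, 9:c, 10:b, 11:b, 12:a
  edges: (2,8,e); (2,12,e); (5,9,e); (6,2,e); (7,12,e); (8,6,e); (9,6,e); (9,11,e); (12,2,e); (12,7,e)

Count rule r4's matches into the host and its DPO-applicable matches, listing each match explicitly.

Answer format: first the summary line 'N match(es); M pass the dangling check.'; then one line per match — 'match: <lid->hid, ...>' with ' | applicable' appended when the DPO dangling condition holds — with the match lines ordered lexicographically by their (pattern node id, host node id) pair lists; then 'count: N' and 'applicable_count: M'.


8 match(es); 2 pass the dangling check.
match: 0->6, 1->12, 2->2, 3->9
match: 0->6, 1->12, 2->8, 3->9
match: 0->6, 1->12, 2->10, 3->9 | applicable
match: 0->6, 1->12, 2->11, 3->9
match: 0->9, 1->12, 2->2, 3->5
match: 0->9, 1->12, 2->8, 3->5
match: 0->9, 1->12, 2->10, 3->5 | applicable
match: 0->9, 1->12, 2->11, 3->5
count: 8
applicable_count: 2


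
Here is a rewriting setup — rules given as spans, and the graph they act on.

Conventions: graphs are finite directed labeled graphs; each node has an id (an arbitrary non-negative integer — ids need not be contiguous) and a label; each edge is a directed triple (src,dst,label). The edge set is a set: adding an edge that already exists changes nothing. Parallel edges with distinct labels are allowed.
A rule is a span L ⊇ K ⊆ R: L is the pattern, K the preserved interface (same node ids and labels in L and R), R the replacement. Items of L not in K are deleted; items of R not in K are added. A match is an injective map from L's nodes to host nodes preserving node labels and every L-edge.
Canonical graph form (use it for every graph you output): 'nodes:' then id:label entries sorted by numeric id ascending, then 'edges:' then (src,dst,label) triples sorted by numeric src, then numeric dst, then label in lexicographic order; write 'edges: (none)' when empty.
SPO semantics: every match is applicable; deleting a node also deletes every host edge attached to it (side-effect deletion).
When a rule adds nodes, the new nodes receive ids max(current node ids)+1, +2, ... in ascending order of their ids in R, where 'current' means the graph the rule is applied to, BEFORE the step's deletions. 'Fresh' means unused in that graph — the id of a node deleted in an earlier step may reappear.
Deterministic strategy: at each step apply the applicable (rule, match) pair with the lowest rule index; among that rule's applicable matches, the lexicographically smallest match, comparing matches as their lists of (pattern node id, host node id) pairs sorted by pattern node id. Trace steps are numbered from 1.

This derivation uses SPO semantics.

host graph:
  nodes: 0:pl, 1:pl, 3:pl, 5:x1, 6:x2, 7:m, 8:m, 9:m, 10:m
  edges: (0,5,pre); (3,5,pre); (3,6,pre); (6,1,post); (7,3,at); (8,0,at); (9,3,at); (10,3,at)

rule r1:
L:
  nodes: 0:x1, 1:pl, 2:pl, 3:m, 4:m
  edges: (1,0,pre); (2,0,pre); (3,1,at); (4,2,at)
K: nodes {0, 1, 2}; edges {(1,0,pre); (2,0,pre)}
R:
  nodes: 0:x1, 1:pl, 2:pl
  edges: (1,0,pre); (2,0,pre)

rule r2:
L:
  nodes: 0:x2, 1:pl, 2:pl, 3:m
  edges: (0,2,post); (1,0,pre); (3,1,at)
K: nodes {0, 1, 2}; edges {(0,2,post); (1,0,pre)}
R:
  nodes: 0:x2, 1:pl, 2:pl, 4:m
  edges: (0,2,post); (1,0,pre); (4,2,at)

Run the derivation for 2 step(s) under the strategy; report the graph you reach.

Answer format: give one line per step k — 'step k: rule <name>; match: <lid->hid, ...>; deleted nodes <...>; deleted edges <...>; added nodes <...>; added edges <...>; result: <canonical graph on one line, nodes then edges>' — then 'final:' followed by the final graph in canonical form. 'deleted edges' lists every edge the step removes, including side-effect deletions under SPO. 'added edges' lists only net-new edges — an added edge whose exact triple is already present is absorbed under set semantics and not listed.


step 1: rule r1; match: 0->5, 1->0, 2->3, 3->8, 4->7; deleted nodes 7, 8; deleted edges (7,3,at); (8,0,at); added nodes (none); added edges (none); result: nodes: 0:pl, 1:pl, 3:pl, 5:x1, 6:x2, 9:m, 10:m edges: (0,5,pre); (3,5,pre); (3,6,pre); (6,1,post); (9,3,at); (10,3,at)
step 2: rule r2; match: 0->6, 1->3, 2->1, 3->9; deleted nodes 9; deleted edges (9,3,at); added nodes 11; added edges (11,1,at); result: nodes: 0:pl, 1:pl, 3:pl, 5:x1, 6:x2, 10:m, 11:m edges: (0,5,pre); (3,5,pre); (3,6,pre); (6,1,post); (10,3,at); (11,1,at)
final:
nodes: 0:pl, 1:pl, 3:pl, 5:x1, 6:x2, 10:m, 11:m
edges: (0,5,pre); (3,5,pre); (3,6,pre); (6,1,post); (10,3,at); (11,1,at)


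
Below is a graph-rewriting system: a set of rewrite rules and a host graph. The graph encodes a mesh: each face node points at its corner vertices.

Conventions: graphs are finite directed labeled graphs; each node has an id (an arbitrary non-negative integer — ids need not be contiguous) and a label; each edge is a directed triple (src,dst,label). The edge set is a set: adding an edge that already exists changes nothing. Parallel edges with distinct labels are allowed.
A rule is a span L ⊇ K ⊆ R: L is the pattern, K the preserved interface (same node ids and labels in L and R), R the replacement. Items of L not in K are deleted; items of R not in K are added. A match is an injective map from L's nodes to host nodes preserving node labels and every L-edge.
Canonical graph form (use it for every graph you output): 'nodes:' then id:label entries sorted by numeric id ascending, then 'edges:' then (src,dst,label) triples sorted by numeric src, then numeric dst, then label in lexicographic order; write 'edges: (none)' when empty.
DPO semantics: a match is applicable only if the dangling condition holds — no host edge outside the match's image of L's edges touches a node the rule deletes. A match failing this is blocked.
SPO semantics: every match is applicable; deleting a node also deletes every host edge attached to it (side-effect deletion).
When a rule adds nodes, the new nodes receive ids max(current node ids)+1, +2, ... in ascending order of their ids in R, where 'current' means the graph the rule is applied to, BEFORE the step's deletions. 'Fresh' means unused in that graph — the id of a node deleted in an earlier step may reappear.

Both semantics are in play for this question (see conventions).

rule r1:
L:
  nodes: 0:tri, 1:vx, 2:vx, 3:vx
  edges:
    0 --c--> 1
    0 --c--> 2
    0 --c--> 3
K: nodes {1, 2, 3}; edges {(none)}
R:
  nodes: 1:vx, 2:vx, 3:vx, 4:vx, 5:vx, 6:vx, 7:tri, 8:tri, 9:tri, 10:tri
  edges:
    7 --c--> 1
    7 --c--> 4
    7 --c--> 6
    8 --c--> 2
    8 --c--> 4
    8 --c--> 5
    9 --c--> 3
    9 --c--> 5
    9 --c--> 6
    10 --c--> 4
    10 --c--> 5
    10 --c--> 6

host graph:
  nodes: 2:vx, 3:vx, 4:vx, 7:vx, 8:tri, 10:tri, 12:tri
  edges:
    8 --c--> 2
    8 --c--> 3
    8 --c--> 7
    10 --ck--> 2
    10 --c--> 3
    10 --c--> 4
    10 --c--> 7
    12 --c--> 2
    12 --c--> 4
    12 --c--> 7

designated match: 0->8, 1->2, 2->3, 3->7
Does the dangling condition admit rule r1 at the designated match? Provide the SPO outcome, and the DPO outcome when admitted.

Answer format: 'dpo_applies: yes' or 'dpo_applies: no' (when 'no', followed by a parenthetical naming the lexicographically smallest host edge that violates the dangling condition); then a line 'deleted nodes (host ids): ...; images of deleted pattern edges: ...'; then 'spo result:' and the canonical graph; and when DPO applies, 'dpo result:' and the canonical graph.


dpo_applies: yes
deleted nodes (host ids): 8; images of deleted pattern edges: (8,2,c); (8,3,c); (8,7,c)
spo result:
nodes: 2:vx, 3:vx, 4:vx, 7:vx, 10:tri, 12:tri, 13:vx, 14:vx, 15:vx, 16:tri, 17:tri, 18:tri, 19:tri
edges: (10,2,ck); (10,3,c); (10,4,c); (10,7,c); (12,2,c); (12,4,c); (12,7,c); (16,2,c); (16,13,c); (16,15,c); (17,3,c); (17,13,c); (17,14,c); (18,7,c); (18,14,c); (18,15,c); (19,13,c); (19,14,c); (19,15,c)
dpo result:
nodes: 2:vx, 3:vx, 4:vx, 7:vx, 10:tri, 12:tri, 13:vx, 14:vx, 15:vx, 16:tri, 17:tri, 18:tri, 19:tri
edges: (10,2,ck); (10,3,c); (10,4,c); (10,7,c); (12,2,c); (12,4,c); (12,7,c); (16,2,c); (16,13,c); (16,15,c); (17,3,c); (17,13,c); (17,14,c); (18,7,c); (18,14,c); (18,15,c); (19,13,c); (19,14,c); (19,15,c)


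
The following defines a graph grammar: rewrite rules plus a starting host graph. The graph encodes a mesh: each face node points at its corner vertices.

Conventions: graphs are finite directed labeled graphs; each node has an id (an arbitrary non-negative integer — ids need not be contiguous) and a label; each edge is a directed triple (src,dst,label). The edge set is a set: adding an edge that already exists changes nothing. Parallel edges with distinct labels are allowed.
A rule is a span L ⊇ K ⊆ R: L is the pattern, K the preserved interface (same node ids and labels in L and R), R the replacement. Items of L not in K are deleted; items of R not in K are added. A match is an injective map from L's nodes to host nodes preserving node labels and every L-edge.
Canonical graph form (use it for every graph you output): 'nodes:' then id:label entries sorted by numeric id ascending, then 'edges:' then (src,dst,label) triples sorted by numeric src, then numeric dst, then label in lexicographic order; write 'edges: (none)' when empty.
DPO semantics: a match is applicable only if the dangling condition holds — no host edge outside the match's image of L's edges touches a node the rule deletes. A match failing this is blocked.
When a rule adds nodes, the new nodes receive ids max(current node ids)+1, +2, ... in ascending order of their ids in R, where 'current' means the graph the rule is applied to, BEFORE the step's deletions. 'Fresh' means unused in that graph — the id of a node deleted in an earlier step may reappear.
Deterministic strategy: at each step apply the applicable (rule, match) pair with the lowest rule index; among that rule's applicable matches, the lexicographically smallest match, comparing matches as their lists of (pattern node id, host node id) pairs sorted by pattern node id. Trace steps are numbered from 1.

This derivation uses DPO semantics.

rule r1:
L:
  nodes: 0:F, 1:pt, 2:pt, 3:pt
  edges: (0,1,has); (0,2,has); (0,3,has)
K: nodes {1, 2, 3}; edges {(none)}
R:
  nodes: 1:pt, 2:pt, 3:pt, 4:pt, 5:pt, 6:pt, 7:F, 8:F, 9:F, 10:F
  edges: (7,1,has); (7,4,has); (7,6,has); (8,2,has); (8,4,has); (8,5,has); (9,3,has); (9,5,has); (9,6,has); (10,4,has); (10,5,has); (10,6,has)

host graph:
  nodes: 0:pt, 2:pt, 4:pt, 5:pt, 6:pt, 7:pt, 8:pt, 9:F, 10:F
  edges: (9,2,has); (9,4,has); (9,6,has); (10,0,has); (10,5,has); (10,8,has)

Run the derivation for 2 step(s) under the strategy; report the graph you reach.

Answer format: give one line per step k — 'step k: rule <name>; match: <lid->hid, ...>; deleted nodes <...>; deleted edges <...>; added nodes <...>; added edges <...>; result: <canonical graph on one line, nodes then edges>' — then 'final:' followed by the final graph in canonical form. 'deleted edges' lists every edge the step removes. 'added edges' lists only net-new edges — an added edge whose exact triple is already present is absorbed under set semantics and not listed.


step 1: rule r1; match: 0->9, 1->2, 2->4, 3->6; deleted nodes 9; deleted edges (9,2,has); (9,4,has); (9,6,has); added nodes 11, 12, 13, 14, 15, 16, 17; added edges (14,2,has); (14,11,has); (14,13,has); (15,4,has); (15,11,has); (15,12,has); (16,6,has); (16,12,has); (16,13,has); (17,11,has); (17,12,has); (17,13,has); result: nodes: 0:pt, 2:pt, 4:pt, 5:pt, 6:pt, 7:pt, 8:pt, 10:F, 11:pt, 12:pt, 13:pt, 14:F, 15:F, 16:F, 17:F edges: (10,0,has); (10,5,has); (10,8,has); (14,2,has); (14,11,has); (14,13,has); (15,4,has); (15,11,has); (15,12,has); (16,6,has); (16,12,has); (16,13,has); (17,11,has); (17,12,has); (17,13,has)
step 2: rule r1; match: 0->10, 1->0, 2->5, 3->8; deleted nodes 10; deleted edges (10,0,has); (10,5,has); (10,8,has); added nodes 18, 19, 20, 21, 22, 23, 24; added edges (21,0,has); (21,18,has); (21,20,has); (22,5,has); (22,18,has); (22,19,has); (23,8,has); (23,19,has); (23,20,has); (24,18,has); (24,19,has); (24,20,has); result: nodes: 0:pt, 2:pt, 4:pt, 5:pt, 6:pt, 7:pt, 8:pt, 11:pt, 12:pt, 13:pt, 14:F, 15:F, 16:F, 17:F, 18:pt, 19:pt, 20:pt, 21:F, 22:F, 23:F, 24:F edges: (14,2,has); (14,11,has); (14,13,has); (15,4,has); (15,11,has); (15,12,has); (16,6,has); (16,12,has); (16,13,has); (17,11,has); (17,12,has); (17,13,has); (21,0,has); (21,18,has); (21,20,has); (22,5,has); (22,18,has); (22,19,has); (23,8,has); (23,19,has); (23,20,has); (24,18,has); (24,19,has); (24,20,has)
final:
nodes: 0:pt, 2:pt, 4:pt, 5:pt, 6:pt, 7:pt, 8:pt, 11:pt, 12:pt, 13:pt, 14:F, 15:F, 16:F, 17:F, 18:pt, 19:pt, 20:pt, 21:F, 22:F, 23:F, 24:F
edges: (14,2,has); (14,11,has); (14,13,has); (15,4,has); (15,11,has); (15,12,has); (16,6,has); (16,12,has); (16,13,has); (17,11,has); (17,12,has); (17,13,has); (21,0,has); (21,18,has); (21,20,has); (22,5,has); (22,18,has); (22,19,has); (23,8,has); (23,19,has); (23,20,has); (24,18,has); (24,19,has); (24,20,has)


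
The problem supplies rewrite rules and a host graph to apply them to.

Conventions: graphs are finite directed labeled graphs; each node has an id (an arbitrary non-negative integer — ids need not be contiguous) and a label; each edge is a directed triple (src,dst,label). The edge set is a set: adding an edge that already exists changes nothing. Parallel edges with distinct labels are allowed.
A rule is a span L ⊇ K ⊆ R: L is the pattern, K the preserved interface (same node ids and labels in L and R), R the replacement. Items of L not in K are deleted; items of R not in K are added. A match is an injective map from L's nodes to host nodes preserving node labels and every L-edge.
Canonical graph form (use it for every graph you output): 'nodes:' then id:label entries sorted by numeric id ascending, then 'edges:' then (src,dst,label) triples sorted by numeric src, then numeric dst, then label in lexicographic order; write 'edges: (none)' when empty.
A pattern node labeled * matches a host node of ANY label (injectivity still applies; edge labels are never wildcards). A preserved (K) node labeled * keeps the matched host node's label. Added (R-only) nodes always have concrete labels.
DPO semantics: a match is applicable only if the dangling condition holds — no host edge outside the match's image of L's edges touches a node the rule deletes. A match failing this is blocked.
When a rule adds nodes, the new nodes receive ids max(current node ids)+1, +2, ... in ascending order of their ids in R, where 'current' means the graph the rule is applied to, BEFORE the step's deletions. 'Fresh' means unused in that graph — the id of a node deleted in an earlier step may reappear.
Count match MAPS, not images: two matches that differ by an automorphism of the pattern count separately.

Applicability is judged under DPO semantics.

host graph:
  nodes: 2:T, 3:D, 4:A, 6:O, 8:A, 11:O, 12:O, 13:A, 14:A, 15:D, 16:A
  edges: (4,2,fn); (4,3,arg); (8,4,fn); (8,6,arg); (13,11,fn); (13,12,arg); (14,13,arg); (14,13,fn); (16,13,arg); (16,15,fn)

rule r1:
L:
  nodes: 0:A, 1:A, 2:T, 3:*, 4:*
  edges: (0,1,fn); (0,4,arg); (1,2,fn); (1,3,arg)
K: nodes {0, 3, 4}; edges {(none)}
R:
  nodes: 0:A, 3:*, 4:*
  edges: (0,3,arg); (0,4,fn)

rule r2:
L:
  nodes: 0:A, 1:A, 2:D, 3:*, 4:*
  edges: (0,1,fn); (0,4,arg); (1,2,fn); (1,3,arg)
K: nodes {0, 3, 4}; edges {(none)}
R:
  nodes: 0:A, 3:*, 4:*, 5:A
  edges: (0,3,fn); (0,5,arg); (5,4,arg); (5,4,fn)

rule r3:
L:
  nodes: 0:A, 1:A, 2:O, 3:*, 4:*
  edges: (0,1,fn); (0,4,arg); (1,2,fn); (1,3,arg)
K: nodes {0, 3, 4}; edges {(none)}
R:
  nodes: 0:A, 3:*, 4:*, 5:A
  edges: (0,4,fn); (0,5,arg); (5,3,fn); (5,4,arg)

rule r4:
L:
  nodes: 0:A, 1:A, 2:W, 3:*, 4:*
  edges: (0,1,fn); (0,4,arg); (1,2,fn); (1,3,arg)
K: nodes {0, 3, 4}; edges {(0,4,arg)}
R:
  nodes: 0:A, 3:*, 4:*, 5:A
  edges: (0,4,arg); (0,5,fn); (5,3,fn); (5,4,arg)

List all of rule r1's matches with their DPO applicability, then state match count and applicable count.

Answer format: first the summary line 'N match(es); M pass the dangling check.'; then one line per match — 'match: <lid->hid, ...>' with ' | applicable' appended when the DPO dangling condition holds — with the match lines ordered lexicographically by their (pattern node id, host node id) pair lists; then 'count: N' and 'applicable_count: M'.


1 match(es); 1 pass the dangling check.
match: 0->8, 1->4, 2->2, 3->3, 4->6 | applicable
count: 1
applicable_count: 1
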